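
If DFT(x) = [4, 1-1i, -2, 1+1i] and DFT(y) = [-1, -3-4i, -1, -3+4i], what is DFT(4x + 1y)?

By linearity: DFT(4x + 1y) = 4·DFT(x) + 1·DFT(y)
= 4·[4, 1-1i, -2, 1+1i] + 1·[-1, -3-4i, -1, -3+4i]

Computing element-wise:
Z[0] = 4·(4) + 1·(-1) = 15
Z[1] = 4·(1-1i) + 1·(-3-4i) = 1-8i
Z[2] = 4·(-2) + 1·(-1) = -9
Z[3] = 4·(1+1i) + 1·(-3+4i) = 1+8i

DFT(4x + 1y) = 4·X + 1·Y = [15, 1-8i, -9, 1+8i]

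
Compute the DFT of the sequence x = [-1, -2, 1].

X[k] = Σ(n=0 to 2) x[n] · ω_3^(nk)
where ω_3 = e^(-2πi/3)

Computing each X[k]:
X[0] = -2
X[1] = -0.5000+2.5981i
X[2] = -0.5000-2.5981i

X = [-2, -0.5000+2.5981i, -0.5000-2.5981i]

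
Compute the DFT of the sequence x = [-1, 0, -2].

X[k] = Σ(n=0 to 2) x[n] · ω_3^(nk)
where ω_3 = e^(-2πi/3)

Computing each X[k]:
X[0] = -3
X[1] = -1.7321i
X[2] = 1.7321i

X = [-3, -1.7321i, 1.7321i]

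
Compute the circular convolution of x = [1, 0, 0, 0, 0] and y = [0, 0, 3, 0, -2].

(x ⊛ y)[n] = Σ(m=0 to 4) x[m] · y[(n-m) mod 5]

Computing each output sample:
(x ⊛ y)[0] = 0
(x ⊛ y)[1] = 0
(x ⊛ y)[2] = 3
(x ⊛ y)[3] = 0
(x ⊛ y)[4] = -2

x ⊛ y = [0, 0, 3, 0, -2]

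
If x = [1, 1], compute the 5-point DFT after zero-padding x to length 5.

Original 2-point DFT: [2, 0]
Zero-padded 5-point DFT provides frequency interpolation.

DFT_5([x, 0, ...]) = [2, 1.3090-0.9511i, 0.1910-0.5878i, 0.1910+0.5878i, 1.3090+0.9511i]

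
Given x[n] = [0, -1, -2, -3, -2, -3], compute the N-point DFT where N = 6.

X[k] = Σ(n=0 to 5) x[n] · ω_6^(nk)
where ω_6 = e^(-2πi/6)

Computing each X[k]:
X[0] = -11
X[1] = 3.0000-1.7321i
X[2] = 1.0000-1.7321i
X[3] = 3
X[4] = 1.0000+1.7321i
X[5] = 3.0000+1.7321i

X = [-11, 3.0000-1.7321i, 1.0000-1.7321i, 3, 1.0000+1.7321i, 3.0000+1.7321i]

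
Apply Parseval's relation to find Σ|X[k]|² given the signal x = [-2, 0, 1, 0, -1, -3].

Parseval: Σ|x[n]|² = (1/N)Σ|X[k]|², so Σ|X[k]|² = N·Σ|x[n]|² = 6·15.0000

Σ|X[k]|² = N·Σ|x[n]|² = 6·15.0000 = 90.0000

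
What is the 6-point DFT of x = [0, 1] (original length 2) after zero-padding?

Original 2-point DFT: [1, -1]
Zero-padded 6-point DFT provides frequency interpolation.

DFT_6([x, 0, ...]) = [1, 0.5000-0.8660i, -0.5000-0.8660i, -1, -0.5000+0.8660i, 0.5000+0.8660i]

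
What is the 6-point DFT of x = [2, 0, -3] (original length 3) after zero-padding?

Original 3-point DFT: [-1, 3.5000-2.5981i, 3.5000+2.5981i]
Zero-padded 6-point DFT provides frequency interpolation.

DFT_6([x, 0, ...]) = [-1, 3.5000+2.5981i, 3.5000-2.5981i, -1, 3.5000+2.5981i, 3.5000-2.5981i]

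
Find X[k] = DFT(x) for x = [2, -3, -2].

X[k] = Σ(n=0 to 2) x[n] · ω_3^(nk)
where ω_3 = e^(-2πi/3)

Computing each X[k]:
X[0] = -3
X[1] = 4.5000+0.8660i
X[2] = 4.5000-0.8660i

X = [-3, 4.5000+0.8660i, 4.5000-0.8660i]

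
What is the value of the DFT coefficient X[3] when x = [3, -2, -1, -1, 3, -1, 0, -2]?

X[3] = Σ(n=0 to 7) x[n] · ω_8^(3n) where ω_8 = e^(-2πi/8)
= (3)·ω_8^0 + (-2)·ω_8^3 + (-1)·ω_8^6 + (-1)·ω_8^9 + (3)·ω_8^12 + (-1)·ω_8^15 + (0)·ω_8^18 + (-2)·ω_8^21

X[3] = 1.4142-1.0000i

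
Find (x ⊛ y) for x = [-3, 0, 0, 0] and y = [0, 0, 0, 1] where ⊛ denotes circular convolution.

(x ⊛ y)[n] = Σ(m=0 to 3) x[m] · y[(n-m) mod 4]

Computing each output sample:
(x ⊛ y)[0] = 0
(x ⊛ y)[1] = 0
(x ⊛ y)[2] = 0
(x ⊛ y)[3] = -3

x ⊛ y = [0, 0, 0, -3]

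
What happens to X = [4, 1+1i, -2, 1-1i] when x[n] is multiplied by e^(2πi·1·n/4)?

Modulation property: DFT(ω_4^(-1n)·x[n]) = X[(k-1) mod 4], so circularly shift X by 1 positions.

X[k-1] = [1-1i, 4, 1+1i, -2]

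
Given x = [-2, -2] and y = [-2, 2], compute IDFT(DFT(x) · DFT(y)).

(x ⊛ y)[n] = Σ(m=0 to 1) x[m] · y[(n-m) mod 2]

Computing each output sample:
(x ⊛ y)[0] = 0
(x ⊛ y)[1] = 0

x ⊛ y = [0, 0]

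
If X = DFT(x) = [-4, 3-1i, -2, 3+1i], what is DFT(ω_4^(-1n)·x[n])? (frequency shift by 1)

Modulation property: DFT(ω_4^(-1n)·x[n]) = X[(k-1) mod 4], so circularly shift X by 1 positions.

X[k-1] = [3+1i, -4, 3-1i, -2]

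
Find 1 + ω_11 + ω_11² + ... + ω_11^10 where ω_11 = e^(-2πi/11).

Sum of all nth roots of unity equals 0 for n > 1 (geometric series with r ≠ 1).

0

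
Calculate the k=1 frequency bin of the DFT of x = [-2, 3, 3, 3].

X[1] = Σ(n=0 to 3) x[n] · ω_4^(1n) where ω_4 = e^(-2πi/4)
= (-2)·ω_4^0 + (3)·ω_4^1 + (3)·ω_4^2 + (3)·ω_4^3

X[1] = -5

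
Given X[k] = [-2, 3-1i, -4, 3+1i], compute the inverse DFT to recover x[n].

x[n] = (1/4) Σ(k=0 to 3) X[k] · e^(2πikn/4)

Computing each x[n]:
x[0] = 0
x[1] = 1
x[2] = -3
x[3] = 0

x = [0, 1, -3, 0]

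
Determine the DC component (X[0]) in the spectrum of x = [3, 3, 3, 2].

X[0] = Σ(n=0 to 3) x[n] · ω_4^0 = Σ x[n]
= (3) + (3) + (3) + (2)

X[0] = 11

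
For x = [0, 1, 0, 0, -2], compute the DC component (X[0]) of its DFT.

X[0] = Σ(n=0 to 4) x[n] · ω_5^0 = Σ x[n]
= (0) + (1) + (0) + (0) + (-2)

X[0] = -1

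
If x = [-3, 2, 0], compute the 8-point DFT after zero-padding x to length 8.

Original 3-point DFT: [-1, -4.0000-1.7321i, -4.0000+1.7321i]
Zero-padded 8-point DFT provides frequency interpolation.

DFT_8([x, 0, ...]) = [-1, -1.5858-1.4142i, -3-2i, -4.4142-1.4142i, -5, -4.4142+1.4142i, -3+2i, -1.5858+1.4142i]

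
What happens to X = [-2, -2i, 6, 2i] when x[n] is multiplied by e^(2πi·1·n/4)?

Modulation property: DFT(ω_4^(-1n)·x[n]) = X[(k-1) mod 4], so circularly shift X by 1 positions.

X[k-1] = [2i, -2, -2i, 6]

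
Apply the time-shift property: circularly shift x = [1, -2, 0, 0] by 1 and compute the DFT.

Time shift by 1: X_shifted[k] = ω_4^(1k) · X[k]
Shifted x = [0, 1, -2, 0]

DFT(x[n-1]) = [-1, 2-1i, -3, 2+1i]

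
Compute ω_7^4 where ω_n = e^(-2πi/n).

ω_7^4 = e^(-2πi·4/7)
= cos(-2π·4/7) + i·sin(-2π·4/7)
= cos(-8π/7) + i·sin(-8π/7)

ω_7^4 = cos(-8π/7) + i·sin(-8π/7) = -0.9010+0.4339i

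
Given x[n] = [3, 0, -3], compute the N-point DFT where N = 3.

X[k] = Σ(n=0 to 2) x[n] · ω_3^(nk)
where ω_3 = e^(-2πi/3)

Computing each X[k]:
X[0] = 0
X[1] = 4.5000-2.5981i
X[2] = 4.5000+2.5981i

X = [0, 4.5000-2.5981i, 4.5000+2.5981i]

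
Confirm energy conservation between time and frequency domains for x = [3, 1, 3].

Time domain:
Σ|x[n]|² = |3|² + |1|² + |3|² = 19.0000

Frequency domain:
(1/3)Σ|X[k]|² = (1/3)(|7|² + |1.0000+1.7321i|² + |1.0000-1.7321i|²) = (1/3)·57.0000 = 19.0000

Both sides agree, confirming Parseval's theorem.

Σ|x[n]|² = (1/N)Σ|X[k]|² = 19.0000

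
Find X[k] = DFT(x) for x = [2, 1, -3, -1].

X[k] = Σ(n=0 to 3) x[n] · ω_4^(nk)
where ω_4 = e^(-2πi/4)

Computing each X[k]:
X[0] = -1
X[1] = 5-2i
X[2] = -1
X[3] = 5+2i

X = [-1, 5-2i, -1, 5+2i]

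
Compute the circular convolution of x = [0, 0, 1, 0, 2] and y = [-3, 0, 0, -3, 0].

(x ⊛ y)[n] = Σ(m=0 to 4) x[m] · y[(n-m) mod 5]

Computing each output sample:
(x ⊛ y)[0] = -3
(x ⊛ y)[1] = 0
(x ⊛ y)[2] = -9
(x ⊛ y)[3] = 0
(x ⊛ y)[4] = -6

x ⊛ y = [-3, 0, -9, 0, -6]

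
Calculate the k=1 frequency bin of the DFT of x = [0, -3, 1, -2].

X[1] = Σ(n=0 to 3) x[n] · ω_4^(1n) where ω_4 = e^(-2πi/4)
= (0)·ω_4^0 + (-3)·ω_4^1 + (1)·ω_4^2 + (-2)·ω_4^3

X[1] = -1+1i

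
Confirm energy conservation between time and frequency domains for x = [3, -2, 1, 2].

Time domain:
Σ|x[n]|² = |3|² + |-2|² + |1|² + |2|² = 18.0000

Frequency domain:
(1/4)Σ|X[k]|² = (1/4)(|4|² + |2+4i|² + |4|² + |2-4i|²) = (1/4)·72.0000 = 18.0000

Both sides agree, confirming Parseval's theorem.

Σ|x[n]|² = (1/N)Σ|X[k]|² = 18.0000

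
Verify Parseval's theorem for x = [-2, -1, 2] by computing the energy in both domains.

Time domain:
Σ|x[n]|² = |-2|² + |-1|² + |2|² = 9.0000

Frequency domain:
(1/3)Σ|X[k]|² = (1/3)(|-1|² + |-2.5000+2.5981i|² + |-2.5000-2.5981i|²) = (1/3)·27.0000 = 9.0000

Both sides agree, confirming Parseval's theorem.

Σ|x[n]|² = (1/N)Σ|X[k]|² = 9.0000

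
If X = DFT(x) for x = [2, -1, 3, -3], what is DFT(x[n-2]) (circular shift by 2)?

Time shift by 2: X_shifted[k] = ω_4^(2k) · X[k]
Shifted x = [3, -3, 2, -1]

DFT(x[n-2]) = [1, 1+2i, 9, 1-2i]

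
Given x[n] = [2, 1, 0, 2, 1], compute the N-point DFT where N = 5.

X[k] = Σ(n=0 to 4) x[n] · ω_5^(nk)
where ω_5 = e^(-2πi/5)

Computing each X[k]:
X[0] = 6
X[1] = 1.0000+1.1756i
X[2] = 1.0000-1.9021i
X[3] = 1.0000+1.9021i
X[4] = 1.0000-1.1756i

X = [6, 1.0000+1.1756i, 1.0000-1.9021i, 1.0000+1.9021i, 1.0000-1.1756i]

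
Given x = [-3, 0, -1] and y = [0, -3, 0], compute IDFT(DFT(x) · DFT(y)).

(x ⊛ y)[n] = Σ(m=0 to 2) x[m] · y[(n-m) mod 3]

Computing each output sample:
(x ⊛ y)[0] = 3
(x ⊛ y)[1] = 9
(x ⊛ y)[2] = 0

x ⊛ y = [3, 9, 0]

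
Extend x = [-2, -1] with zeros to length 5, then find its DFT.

Original 2-point DFT: [-3, -1]
Zero-padded 5-point DFT provides frequency interpolation.

DFT_5([x, 0, ...]) = [-3, -2.3090+0.9511i, -1.1910+0.5878i, -1.1910-0.5878i, -2.3090-0.9511i]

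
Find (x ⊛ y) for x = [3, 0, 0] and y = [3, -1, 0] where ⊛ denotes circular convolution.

(x ⊛ y)[n] = Σ(m=0 to 2) x[m] · y[(n-m) mod 3]

Computing each output sample:
(x ⊛ y)[0] = 9
(x ⊛ y)[1] = -3
(x ⊛ y)[2] = 0

x ⊛ y = [9, -3, 0]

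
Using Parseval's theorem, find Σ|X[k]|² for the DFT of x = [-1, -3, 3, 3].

Parseval: Σ|x[n]|² = (1/N)Σ|X[k]|², so Σ|X[k]|² = N·Σ|x[n]|² = 4·28.0000

Σ|X[k]|² = N·Σ|x[n]|² = 4·28.0000 = 112.0000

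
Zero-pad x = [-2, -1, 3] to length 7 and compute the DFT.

Original 3-point DFT: [0, -3.0000+3.4641i, -3.0000-3.4641i]
Zero-padded 7-point DFT provides frequency interpolation.

DFT_7([x, 0, ...]) = [0, -3.2911-2.1430i, -4.4804+2.2766i, 0.7714+2.7794i, 0.7714-2.7794i, -4.4804-2.2766i, -3.2911+2.1430i]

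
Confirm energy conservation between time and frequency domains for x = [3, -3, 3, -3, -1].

Time domain:
Σ|x[n]|² = |3|² + |-3|² + |3|² + |-3|² + |-1|² = 37.0000

Frequency domain:
(1/5)Σ|X[k]|² = (1/5)(|-1|² + |1.7639-1.6246i|² + |6.2361+6.8819i|² + |6.2361-6.8819i|² + |1.7639+1.6246i|²) = (1/5)·185.0000 = 37.0000

Both sides agree, confirming Parseval's theorem.

Σ|x[n]|² = (1/N)Σ|X[k]|² = 37.0000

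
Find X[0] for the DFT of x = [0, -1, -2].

X[0] = Σ(n=0 to 2) x[n] · ω_3^0 = Σ x[n]
= (0) + (-1) + (-2)

X[0] = -3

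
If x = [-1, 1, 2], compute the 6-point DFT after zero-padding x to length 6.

Original 3-point DFT: [2, -2.5000+0.8660i, -2.5000-0.8660i]
Zero-padded 6-point DFT provides frequency interpolation.

DFT_6([x, 0, ...]) = [2, -1.5000-2.5981i, -2.5000+0.8660i, 0, -2.5000-0.8660i, -1.5000+2.5981i]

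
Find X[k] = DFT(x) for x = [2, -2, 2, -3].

X[k] = Σ(n=0 to 3) x[n] · ω_4^(nk)
where ω_4 = e^(-2πi/4)

Computing each X[k]:
X[0] = -1
X[1] = -1i
X[2] = 9
X[3] = 1i

X = [-1, -1i, 9, 1i]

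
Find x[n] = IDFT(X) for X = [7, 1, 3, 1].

x[n] = (1/4) Σ(k=0 to 3) X[k] · e^(2πikn/4)

Computing each x[n]:
x[0] = 3
x[1] = 1
x[2] = 2
x[3] = 1

x = [3, 1, 2, 1]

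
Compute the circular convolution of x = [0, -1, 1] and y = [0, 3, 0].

(x ⊛ y)[n] = Σ(m=0 to 2) x[m] · y[(n-m) mod 3]

Computing each output sample:
(x ⊛ y)[0] = 3
(x ⊛ y)[1] = 0
(x ⊛ y)[2] = -3

x ⊛ y = [3, 0, -3]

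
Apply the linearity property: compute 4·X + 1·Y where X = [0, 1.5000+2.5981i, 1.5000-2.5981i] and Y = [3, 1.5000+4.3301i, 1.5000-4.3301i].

By linearity: DFT(4x + 1y) = 4·DFT(x) + 1·DFT(y)
= 4·[0, 1.5000+2.5981i, 1.5000-2.5981i] + 1·[3, 1.5000+4.3301i, 1.5000-4.3301i]

Computing element-wise:
Z[0] = 4·(0) + 1·(3) = 3
Z[1] = 4·(1.5000+2.5981i) + 1·(1.5000+4.3301i) = 7.5000+14.7225i
Z[2] = 4·(1.5000-2.5981i) + 1·(1.5000-4.3301i) = 7.5000-14.7225i

DFT(4x + 1y) = 4·X + 1·Y = [3, 7.5000+14.7225i, 7.5000-14.7225i]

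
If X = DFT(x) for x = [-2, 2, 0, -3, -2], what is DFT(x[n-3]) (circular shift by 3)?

Time shift by 3: X_shifted[k] = ω_5^(3k) · X[k]
Shifted x = [0, -3, -2, -2, 2]

DFT(x[n-3]) = [-5, 2.9271+4.7553i, -0.4271+2.9389i, -0.4271-2.9389i, 2.9271-4.7553i]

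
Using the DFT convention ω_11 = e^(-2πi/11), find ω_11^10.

ω_11^10 = e^(-2πi·10/11)
= cos(-2π·10/11) + i·sin(-2π·10/11)
= cos(-20π/11) + i·sin(-20π/11)

ω_11^10 = cos(-20π/11) + i·sin(-20π/11) = 0.8413+0.5406i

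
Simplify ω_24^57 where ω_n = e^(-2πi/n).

Since ω_24^24 = 1, powers reduce modulo 24.
57 mod 24 = 9
So ω_24^57 = ω_24^9 = e^(-2πi·9/24)

ω_24^57 = ω_24^9 = -0.7071-0.7071i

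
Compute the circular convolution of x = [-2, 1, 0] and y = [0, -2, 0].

(x ⊛ y)[n] = Σ(m=0 to 2) x[m] · y[(n-m) mod 3]

Computing each output sample:
(x ⊛ y)[0] = 0
(x ⊛ y)[1] = 4
(x ⊛ y)[2] = -2

x ⊛ y = [0, 4, -2]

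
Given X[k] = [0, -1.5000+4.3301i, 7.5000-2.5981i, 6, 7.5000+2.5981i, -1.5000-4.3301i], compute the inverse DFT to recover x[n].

x[n] = (1/6) Σ(k=0 to 5) X[k] · e^(2πikn/6)

Computing each x[n]:
x[0] = 3
x[1] = -3
x[2] = -2
x[3] = 2
x[4] = 2
x[5] = -2

x = [3, -3, -2, 2, 2, -2]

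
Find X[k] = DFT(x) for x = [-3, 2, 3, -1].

X[k] = Σ(n=0 to 3) x[n] · ω_4^(nk)
where ω_4 = e^(-2πi/4)

Computing each X[k]:
X[0] = 1
X[1] = -6-3i
X[2] = -1
X[3] = -6+3i

X = [1, -6-3i, -1, -6+3i]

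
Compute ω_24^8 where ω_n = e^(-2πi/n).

ω_24^8 = e^(-2πi·8/24)
= cos(-2π·8/24) + i·sin(-2π·8/24)
= cos(-16π/24) + i·sin(-16π/24)

ω_24^8 = cos(-16π/24) + i·sin(-16π/24) = -0.5000-0.8660i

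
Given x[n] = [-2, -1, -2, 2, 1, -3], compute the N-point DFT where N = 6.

X[k] = Σ(n=0 to 5) x[n] · ω_6^(nk)
where ω_6 = e^(-2πi/6)

Computing each X[k]:
X[0] = -5
X[1] = -5.5000+0.8660i
X[2] = 2.5000-4.3301i
X[3] = -1
X[4] = 2.5000+4.3301i
X[5] = -5.5000-0.8660i

X = [-5, -5.5000+0.8660i, 2.5000-4.3301i, -1, 2.5000+4.3301i, -5.5000-0.8660i]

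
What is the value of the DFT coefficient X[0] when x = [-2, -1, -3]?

X[0] = Σ(n=0 to 2) x[n] · ω_3^0 = Σ x[n]
= (-2) + (-1) + (-3)

X[0] = -6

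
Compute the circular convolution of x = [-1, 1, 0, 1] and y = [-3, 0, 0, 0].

(x ⊛ y)[n] = Σ(m=0 to 3) x[m] · y[(n-m) mod 4]

Computing each output sample:
(x ⊛ y)[0] = 3
(x ⊛ y)[1] = -3
(x ⊛ y)[2] = 0
(x ⊛ y)[3] = -3

x ⊛ y = [3, -3, 0, -3]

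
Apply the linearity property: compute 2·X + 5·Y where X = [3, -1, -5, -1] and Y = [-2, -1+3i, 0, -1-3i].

By linearity: DFT(2x + 5y) = 2·DFT(x) + 5·DFT(y)
= 2·[3, -1, -5, -1] + 5·[-2, -1+3i, 0, -1-3i]

Computing element-wise:
Z[0] = 2·(3) + 5·(-2) = -4
Z[1] = 2·(-1) + 5·(-1+3i) = -7+15i
Z[2] = 2·(-5) + 5·(0) = -10
Z[3] = 2·(-1) + 5·(-1-3i) = -7-15i

DFT(2x + 5y) = 2·X + 5·Y = [-4, -7+15i, -10, -7-15i]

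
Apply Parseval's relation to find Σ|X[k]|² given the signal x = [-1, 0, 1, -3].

Parseval: Σ|x[n]|² = (1/N)Σ|X[k]|², so Σ|X[k]|² = N·Σ|x[n]|² = 4·11.0000

Σ|X[k]|² = N·Σ|x[n]|² = 4·11.0000 = 44.0000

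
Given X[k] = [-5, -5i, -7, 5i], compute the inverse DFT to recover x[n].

x[n] = (1/4) Σ(k=0 to 3) X[k] · e^(2πikn/4)

Computing each x[n]:
x[0] = -3
x[1] = 3
x[2] = -3
x[3] = -2

x = [-3, 3, -3, -2]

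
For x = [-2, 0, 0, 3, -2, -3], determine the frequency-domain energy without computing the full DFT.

Parseval: Σ|x[n]|² = (1/N)Σ|X[k]|², so Σ|X[k]|² = N·Σ|x[n]|² = 6·26.0000

Σ|X[k]|² = N·Σ|x[n]|² = 6·26.0000 = 156.0000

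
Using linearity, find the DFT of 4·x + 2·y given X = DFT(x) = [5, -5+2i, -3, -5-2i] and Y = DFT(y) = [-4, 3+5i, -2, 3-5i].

By linearity: DFT(4x + 2y) = 4·DFT(x) + 2·DFT(y)
= 4·[5, -5+2i, -3, -5-2i] + 2·[-4, 3+5i, -2, 3-5i]

Computing element-wise:
Z[0] = 4·(5) + 2·(-4) = 12
Z[1] = 4·(-5+2i) + 2·(3+5i) = -14+18i
Z[2] = 4·(-3) + 2·(-2) = -16
Z[3] = 4·(-5-2i) + 2·(3-5i) = -14-18i

DFT(4x + 2y) = 4·X + 2·Y = [12, -14+18i, -16, -14-18i]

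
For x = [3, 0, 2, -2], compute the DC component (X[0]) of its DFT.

X[0] = Σ(n=0 to 3) x[n] · ω_4^0 = Σ x[n]
= (3) + (0) + (2) + (-2)

X[0] = 3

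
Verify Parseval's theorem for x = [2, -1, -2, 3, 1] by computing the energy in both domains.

Time domain:
Σ|x[n]|² = |2|² + |-1|² + |-2|² + |3|² + |1|² = 19.0000

Frequency domain:
(1/5)Σ|X[k]|² = (1/5)(|3|² + |1.1910+4.8410i|² + |2.3090-3.5797i|² + |2.3090+3.5797i|² + |1.1910-4.8410i|²) = (1/5)·95.0000 = 19.0000

Both sides agree, confirming Parseval's theorem.

Σ|x[n]|² = (1/N)Σ|X[k]|² = 19.0000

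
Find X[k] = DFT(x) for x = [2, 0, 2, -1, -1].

X[k] = Σ(n=0 to 4) x[n] · ω_5^(nk)
where ω_5 = e^(-2πi/5)

Computing each X[k]:
X[0] = 2
X[1] = 0.8820-2.7144i
X[2] = 3.1180+2.2654i
X[3] = 3.1180-2.2654i
X[4] = 0.8820+2.7144i

X = [2, 0.8820-2.7144i, 3.1180+2.2654i, 3.1180-2.2654i, 0.8820+2.7144i]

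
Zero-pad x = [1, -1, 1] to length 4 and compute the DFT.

Original 3-point DFT: [1, 1.0000+1.7321i, 1.0000-1.7321i]
Zero-padded 4-point DFT provides frequency interpolation.

DFT_4([x, 0, ...]) = [1, 1i, 3, -1i]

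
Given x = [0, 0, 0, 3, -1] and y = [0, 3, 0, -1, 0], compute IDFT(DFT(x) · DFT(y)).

(x ⊛ y)[n] = Σ(m=0 to 4) x[m] · y[(n-m) mod 5]

Computing each output sample:
(x ⊛ y)[0] = -3
(x ⊛ y)[1] = -3
(x ⊛ y)[2] = 1
(x ⊛ y)[3] = 0
(x ⊛ y)[4] = 9

x ⊛ y = [-3, -3, 1, 0, 9]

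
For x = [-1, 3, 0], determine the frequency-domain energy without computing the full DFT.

Parseval: Σ|x[n]|² = (1/N)Σ|X[k]|², so Σ|X[k]|² = N·Σ|x[n]|² = 3·10.0000

Σ|X[k]|² = N·Σ|x[n]|² = 3·10.0000 = 30.0000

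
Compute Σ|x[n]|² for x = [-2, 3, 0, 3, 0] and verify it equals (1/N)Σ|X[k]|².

Time domain:
Σ|x[n]|² = |-2|² + |3|² + |0|² + |3|² + |0|² = 22.0000

Frequency domain:
(1/5)Σ|X[k]|² = (1/5)(|4|² + |-3.5000-1.0898i|² + |-3.5000-4.6165i|² + |-3.5000+4.6165i|² + |-3.5000+1.0898i|²) = (1/5)·110.0000 = 22.0000

Both sides agree, confirming Parseval's theorem.

Σ|x[n]|² = (1/N)Σ|X[k]|² = 22.0000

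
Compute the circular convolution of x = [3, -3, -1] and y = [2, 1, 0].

(x ⊛ y)[n] = Σ(m=0 to 2) x[m] · y[(n-m) mod 3]

Computing each output sample:
(x ⊛ y)[0] = 5
(x ⊛ y)[1] = -3
(x ⊛ y)[2] = -5

x ⊛ y = [5, -3, -5]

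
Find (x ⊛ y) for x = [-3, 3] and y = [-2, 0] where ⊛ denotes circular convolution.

(x ⊛ y)[n] = Σ(m=0 to 1) x[m] · y[(n-m) mod 2]

Computing each output sample:
(x ⊛ y)[0] = 6
(x ⊛ y)[1] = -6

x ⊛ y = [6, -6]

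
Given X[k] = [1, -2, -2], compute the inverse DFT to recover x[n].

x[n] = (1/3) Σ(k=0 to 2) X[k] · e^(2πikn/3)

Computing each x[n]:
x[0] = -1
x[1] = 1
x[2] = 1

x = [-1, 1, 1]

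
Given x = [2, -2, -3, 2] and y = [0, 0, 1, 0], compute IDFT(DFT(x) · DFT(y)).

(x ⊛ y)[n] = Σ(m=0 to 3) x[m] · y[(n-m) mod 4]

Computing each output sample:
(x ⊛ y)[0] = -3
(x ⊛ y)[1] = 2
(x ⊛ y)[2] = 2
(x ⊛ y)[3] = -2

x ⊛ y = [-3, 2, 2, -2]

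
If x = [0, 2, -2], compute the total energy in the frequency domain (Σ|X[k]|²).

Parseval: Σ|x[n]|² = (1/N)Σ|X[k]|², so Σ|X[k]|² = N·Σ|x[n]|² = 3·8.0000

Σ|X[k]|² = N·Σ|x[n]|² = 3·8.0000 = 24.0000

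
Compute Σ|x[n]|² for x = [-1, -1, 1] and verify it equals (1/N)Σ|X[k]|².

Time domain:
Σ|x[n]|² = |-1|² + |-1|² + |1|² = 3.0000

Frequency domain:
(1/3)Σ|X[k]|² = (1/3)(|-1|² + |-1.0000+1.7321i|² + |-1.0000-1.7321i|²) = (1/3)·9.0000 = 3.0000

Both sides agree, confirming Parseval's theorem.

Σ|x[n]|² = (1/N)Σ|X[k]|² = 3.0000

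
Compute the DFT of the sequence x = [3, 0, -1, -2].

X[k] = Σ(n=0 to 3) x[n] · ω_4^(nk)
where ω_4 = e^(-2πi/4)

Computing each X[k]:
X[0] = 0
X[1] = 4-2i
X[2] = 4
X[3] = 4+2i

X = [0, 4-2i, 4, 4+2i]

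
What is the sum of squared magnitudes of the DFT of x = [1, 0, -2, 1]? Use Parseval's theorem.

Parseval: Σ|x[n]|² = (1/N)Σ|X[k]|², so Σ|X[k]|² = N·Σ|x[n]|² = 4·6.0000

Σ|X[k]|² = N·Σ|x[n]|² = 4·6.0000 = 24.0000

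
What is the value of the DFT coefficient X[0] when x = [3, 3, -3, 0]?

X[0] = Σ(n=0 to 3) x[n] · ω_4^0 = Σ x[n]
= (3) + (3) + (-3) + (0)

X[0] = 3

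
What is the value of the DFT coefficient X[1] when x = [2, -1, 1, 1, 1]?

X[1] = Σ(n=0 to 4) x[n] · ω_5^(1n) where ω_5 = e^(-2πi/5)
= (2)·ω_5^0 + (-1)·ω_5^1 + (1)·ω_5^2 + (1)·ω_5^3 + (1)·ω_5^4

X[1] = 0.3820+1.9021i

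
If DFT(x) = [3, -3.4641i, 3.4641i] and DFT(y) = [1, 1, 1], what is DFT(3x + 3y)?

By linearity: DFT(3x + 3y) = 3·DFT(x) + 3·DFT(y)
= 3·[3, -3.4641i, 3.4641i] + 3·[1, 1, 1]

Computing element-wise:
Z[0] = 3·(3) + 3·(1) = 12
Z[1] = 3·(-3.4641i) + 3·(1) = 3.0000-10.3923i
Z[2] = 3·(3.4641i) + 3·(1) = 3.0000+10.3923i

DFT(3x + 3y) = 3·X + 3·Y = [12, 3.0000-10.3923i, 3.0000+10.3923i]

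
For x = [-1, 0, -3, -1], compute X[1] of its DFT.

X[1] = Σ(n=0 to 3) x[n] · ω_4^(1n) where ω_4 = e^(-2πi/4)
= (-1)·ω_4^0 + (0)·ω_4^1 + (-3)·ω_4^2 + (-1)·ω_4^3

X[1] = 2-1i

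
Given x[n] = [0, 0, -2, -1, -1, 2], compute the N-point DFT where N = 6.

X[k] = Σ(n=0 to 5) x[n] · ω_6^(nk)
where ω_6 = e^(-2πi/6)

Computing each X[k]:
X[0] = -2
X[1] = 3.5000+2.5981i
X[2] = -0.5000+0.8660i
X[3] = -4
X[4] = -0.5000-0.8660i
X[5] = 3.5000-2.5981i

X = [-2, 3.5000+2.5981i, -0.5000+0.8660i, -4, -0.5000-0.8660i, 3.5000-2.5981i]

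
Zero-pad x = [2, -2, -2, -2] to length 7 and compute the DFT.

Original 4-point DFT: [-4, 4, 4, 4]
Zero-padded 7-point DFT provides frequency interpolation.

DFT_7([x, 0, ...]) = [-4, 3.0000+4.3813i, 3.0000-0.4816i, 3.0000+1.2540i, 3.0000-1.2540i, 3.0000+0.4816i, 3.0000-4.3813i]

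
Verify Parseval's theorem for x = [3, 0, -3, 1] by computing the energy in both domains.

Time domain:
Σ|x[n]|² = |3|² + |0|² + |-3|² + |1|² = 19.0000

Frequency domain:
(1/4)Σ|X[k]|² = (1/4)(|1|² + |6+1i|² + |-1|² + |6-1i|²) = (1/4)·76.0000 = 19.0000

Both sides agree, confirming Parseval's theorem.

Σ|x[n]|² = (1/N)Σ|X[k]|² = 19.0000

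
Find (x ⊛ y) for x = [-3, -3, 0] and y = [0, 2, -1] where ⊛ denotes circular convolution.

(x ⊛ y)[n] = Σ(m=0 to 2) x[m] · y[(n-m) mod 3]

Computing each output sample:
(x ⊛ y)[0] = 3
(x ⊛ y)[1] = -6
(x ⊛ y)[2] = -3

x ⊛ y = [3, -6, -3]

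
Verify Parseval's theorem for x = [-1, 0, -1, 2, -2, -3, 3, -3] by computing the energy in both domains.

Time domain:
Σ|x[n]|² = |-1|² + |0|² + |-1|² + |2|² + |-2|² + |-3|² + |3|² + |-3|² = 37.0000

Frequency domain:
(1/8)Σ|X[k]|² = (1/8)(|-5|² + |-0.4142-1.6569i|² + |-5+2i|² + |2.4142-9.6569i|² + |3|² + |2.4142+9.6569i|² + |-5-2i|² + |-0.4142+1.6569i|²) = (1/8)·296.0000 = 37.0000

Both sides agree, confirming Parseval's theorem.

Σ|x[n]|² = (1/N)Σ|X[k]|² = 37.0000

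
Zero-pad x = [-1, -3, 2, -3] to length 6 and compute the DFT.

Original 4-point DFT: [-5, -3, 7, -3]
Zero-padded 6-point DFT provides frequency interpolation.

DFT_6([x, 0, ...]) = [-5, -0.5000+0.8660i, -3.5000+4.3301i, 7, -3.5000-4.3301i, -0.5000-0.8660i]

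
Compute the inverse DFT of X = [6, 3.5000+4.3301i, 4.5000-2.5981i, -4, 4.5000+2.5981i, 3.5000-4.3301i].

x[n] = (1/6) Σ(k=0 to 5) X[k] · e^(2πikn/6)

Computing each x[n]:
x[0] = 3
x[1] = 1
x[2] = -3
x[3] = 2
x[4] = 1
x[5] = 2

x = [3, 1, -3, 2, 1, 2]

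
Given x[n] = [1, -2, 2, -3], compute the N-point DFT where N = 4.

X[k] = Σ(n=0 to 3) x[n] · ω_4^(nk)
where ω_4 = e^(-2πi/4)

Computing each X[k]:
X[0] = -2
X[1] = -1-1i
X[2] = 8
X[3] = -1+1i

X = [-2, -1-1i, 8, -1+1i]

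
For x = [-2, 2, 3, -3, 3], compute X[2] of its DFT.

X[2] = Σ(n=0 to 4) x[n] · ω_5^(2n) where ω_5 = e^(-2πi/5)
= (-2)·ω_5^0 + (2)·ω_5^2 + (3)·ω_5^4 + (-3)·ω_5^6 + (3)·ω_5^8

X[2] = -6.0451+6.2941i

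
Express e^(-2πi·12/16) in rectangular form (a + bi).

ω_16^12 = e^(-2πi·12/16)
= cos(-2π·12/16) + i·sin(-2π·12/16)
= cos(-24π/16) + i·sin(-24π/16)

ω_16^12 = cos(-24π/16) + i·sin(-24π/16) = 1i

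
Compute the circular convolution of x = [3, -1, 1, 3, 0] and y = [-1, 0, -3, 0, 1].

(x ⊛ y)[n] = Σ(m=0 to 4) x[m] · y[(n-m) mod 5]

Computing each output sample:
(x ⊛ y)[0] = -13
(x ⊛ y)[1] = 2
(x ⊛ y)[2] = -7
(x ⊛ y)[3] = 0
(x ⊛ y)[4] = 0

x ⊛ y = [-13, 2, -7, 0, 0]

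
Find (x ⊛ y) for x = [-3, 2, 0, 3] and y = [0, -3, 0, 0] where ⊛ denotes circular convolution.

(x ⊛ y)[n] = Σ(m=0 to 3) x[m] · y[(n-m) mod 4]

Computing each output sample:
(x ⊛ y)[0] = -9
(x ⊛ y)[1] = 9
(x ⊛ y)[2] = -6
(x ⊛ y)[3] = 0

x ⊛ y = [-9, 9, -6, 0]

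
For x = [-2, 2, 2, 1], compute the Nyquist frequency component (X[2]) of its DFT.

X[2] = Σ(n=0 to 3) x[n] · ω_4^(2n) where ω_4 = e^(-2πi/4)
= (-2)·ω_4^0 + (2)·ω_4^2 + (2)·ω_4^4 + (1)·ω_4^6

X[2] = -3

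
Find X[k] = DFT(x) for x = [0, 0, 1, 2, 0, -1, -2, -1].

X[k] = Σ(n=0 to 7) x[n] · ω_8^(nk)
where ω_8 = e^(-2πi/8)

Computing each X[k]:
X[0] = -1
X[1] = -1.4142-5.8284i
X[2] = 1+2i
X[3] = 1.4142+0.1716i
X[4] = -1
X[5] = 1.4142-0.1716i
X[6] = 1-2i
X[7] = -1.4142+5.8284i

X = [-1, -1.4142-5.8284i, 1+2i, 1.4142+0.1716i, -1, 1.4142-0.1716i, 1-2i, -1.4142+5.8284i]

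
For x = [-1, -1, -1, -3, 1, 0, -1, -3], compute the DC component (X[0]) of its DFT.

X[0] = Σ(n=0 to 7) x[n] · ω_8^0 = Σ x[n]
= (-1) + (-1) + (-1) + (-3) + (1) + (0) + (-1) + (-3)

X[0] = -9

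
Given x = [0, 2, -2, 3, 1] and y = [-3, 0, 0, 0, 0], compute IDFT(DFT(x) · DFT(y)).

(x ⊛ y)[n] = Σ(m=0 to 4) x[m] · y[(n-m) mod 5]

Computing each output sample:
(x ⊛ y)[0] = 0
(x ⊛ y)[1] = -6
(x ⊛ y)[2] = 6
(x ⊛ y)[3] = -9
(x ⊛ y)[4] = -3

x ⊛ y = [0, -6, 6, -9, -3]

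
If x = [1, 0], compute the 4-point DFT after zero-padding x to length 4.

Original 2-point DFT: [1, 1]
Zero-padded 4-point DFT provides frequency interpolation.

DFT_4([x, 0, ...]) = [1, 1, 1, 1]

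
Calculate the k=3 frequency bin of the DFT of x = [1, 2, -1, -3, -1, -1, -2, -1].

X[3] = Σ(n=0 to 7) x[n] · ω_8^(3n) where ω_8 = e^(-2πi/8)
= (1)·ω_8^0 + (2)·ω_8^3 + (-1)·ω_8^6 + (-3)·ω_8^9 + (-1)·ω_8^12 + (-1)·ω_8^15 + (-2)·ω_8^18 + (-1)·ω_8^21

X[3] = -1.5355+0.2929i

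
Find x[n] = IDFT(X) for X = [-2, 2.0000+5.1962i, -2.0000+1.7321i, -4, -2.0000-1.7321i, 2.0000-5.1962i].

x[n] = (1/6) Σ(k=0 to 5) X[k] · e^(2πikn/6)

Computing each x[n]:
x[0] = -1
x[1] = -1
x[2] = -2
x[3] = -1
x[4] = 0
x[5] = 3

x = [-1, -1, -2, -1, 0, 3]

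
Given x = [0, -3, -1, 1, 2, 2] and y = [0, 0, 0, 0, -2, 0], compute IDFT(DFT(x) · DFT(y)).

(x ⊛ y)[n] = Σ(m=0 to 5) x[m] · y[(n-m) mod 6]

Computing each output sample:
(x ⊛ y)[0] = 2
(x ⊛ y)[1] = -2
(x ⊛ y)[2] = -4
(x ⊛ y)[3] = -4
(x ⊛ y)[4] = 0
(x ⊛ y)[5] = 6

x ⊛ y = [2, -2, -4, -4, 0, 6]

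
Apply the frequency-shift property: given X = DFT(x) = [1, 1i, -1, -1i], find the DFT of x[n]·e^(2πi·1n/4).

Modulation property: DFT(ω_4^(-1n)·x[n]) = X[(k-1) mod 4], so circularly shift X by 1 positions.

X[k-1] = [-1i, 1, 1i, -1]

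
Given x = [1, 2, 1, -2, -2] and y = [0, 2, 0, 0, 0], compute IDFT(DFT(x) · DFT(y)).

(x ⊛ y)[n] = Σ(m=0 to 4) x[m] · y[(n-m) mod 5]

Computing each output sample:
(x ⊛ y)[0] = -4
(x ⊛ y)[1] = 2
(x ⊛ y)[2] = 4
(x ⊛ y)[3] = 2
(x ⊛ y)[4] = -4

x ⊛ y = [-4, 2, 4, 2, -4]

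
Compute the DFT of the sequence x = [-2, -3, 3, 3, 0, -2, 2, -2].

X[k] = Σ(n=0 to 7) x[n] · ω_8^(nk)
where ω_8 = e^(-2πi/8)

Computing each X[k]:
X[0] = -1
X[1] = -6.2426-3.8284i
X[2] = -7+6i
X[3] = 2.2426-1.8284i
X[4] = 7
X[5] = 2.2426+1.8284i
X[6] = -7-6i
X[7] = -6.2426+3.8284i

X = [-1, -6.2426-3.8284i, -7+6i, 2.2426-1.8284i, 7, 2.2426+1.8284i, -7-6i, -6.2426+3.8284i]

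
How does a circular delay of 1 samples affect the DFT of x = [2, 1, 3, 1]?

Time shift by 1: X_shifted[k] = ω_4^(1k) · X[k]
Shifted x = [1, 2, 1, 3]

DFT(x[n-1]) = [7, 1i, -3, -1i]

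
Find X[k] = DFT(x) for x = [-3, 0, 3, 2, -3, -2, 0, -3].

X[k] = Σ(n=0 to 7) x[n] · ω_8^(nk)
where ω_8 = e^(-2πi/8)

Computing each X[k]:
X[0] = -6
X[1] = -2.1213-7.9497i
X[2] = -9+1i
X[3] = 2.1213-1.9497i
X[4] = 0
X[5] = 2.1213+1.9497i
X[6] = -9-1i
X[7] = -2.1213+7.9497i

X = [-6, -2.1213-7.9497i, -9+1i, 2.1213-1.9497i, 0, 2.1213+1.9497i, -9-1i, -2.1213+7.9497i]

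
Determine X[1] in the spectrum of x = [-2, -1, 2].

X[1] = Σ(n=0 to 2) x[n] · ω_3^(1n) where ω_3 = e^(-2πi/3)
= (-2)·ω_3^0 + (-1)·ω_3^1 + (2)·ω_3^2

X[1] = -2.5000+2.5981i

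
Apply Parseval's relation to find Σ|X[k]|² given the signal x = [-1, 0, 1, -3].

Parseval: Σ|x[n]|² = (1/N)Σ|X[k]|², so Σ|X[k]|² = N·Σ|x[n]|² = 4·11.0000

Σ|X[k]|² = N·Σ|x[n]|² = 4·11.0000 = 44.0000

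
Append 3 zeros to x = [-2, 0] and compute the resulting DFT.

Original 2-point DFT: [-2, -2]
Zero-padded 5-point DFT provides frequency interpolation.

DFT_5([x, 0, ...]) = [-2, -2, -2, -2, -2]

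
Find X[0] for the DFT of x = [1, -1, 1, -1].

X[0] = Σ(n=0 to 3) x[n] · ω_4^0 = Σ x[n]
= (1) + (-1) + (1) + (-1)

X[0] = 0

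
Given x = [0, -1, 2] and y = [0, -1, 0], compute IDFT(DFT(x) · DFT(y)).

(x ⊛ y)[n] = Σ(m=0 to 2) x[m] · y[(n-m) mod 3]

Computing each output sample:
(x ⊛ y)[0] = -2
(x ⊛ y)[1] = 0
(x ⊛ y)[2] = 1

x ⊛ y = [-2, 0, 1]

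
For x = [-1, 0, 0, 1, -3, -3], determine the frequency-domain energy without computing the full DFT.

Parseval: Σ|x[n]|² = (1/N)Σ|X[k]|², so Σ|X[k]|² = N·Σ|x[n]|² = 6·20.0000

Σ|X[k]|² = N·Σ|x[n]|² = 6·20.0000 = 120.0000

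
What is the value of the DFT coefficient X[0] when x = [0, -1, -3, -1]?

X[0] = Σ(n=0 to 3) x[n] · ω_4^0 = Σ x[n]
= (0) + (-1) + (-3) + (-1)

X[0] = -5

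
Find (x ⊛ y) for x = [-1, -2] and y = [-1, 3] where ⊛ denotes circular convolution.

(x ⊛ y)[n] = Σ(m=0 to 1) x[m] · y[(n-m) mod 2]

Computing each output sample:
(x ⊛ y)[0] = -5
(x ⊛ y)[1] = -1

x ⊛ y = [-5, -1]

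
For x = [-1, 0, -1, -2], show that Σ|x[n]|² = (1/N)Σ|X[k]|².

Time domain:
Σ|x[n]|² = |-1|² + |0|² + |-1|² + |-2|² = 6.0000

Frequency domain:
(1/4)Σ|X[k]|² = (1/4)(|-4|² + |-2i|² + |0|² + |2i|²) = (1/4)·24.0000 = 6.0000

Both sides agree, confirming Parseval's theorem.

Σ|x[n]|² = (1/N)Σ|X[k]|² = 6.0000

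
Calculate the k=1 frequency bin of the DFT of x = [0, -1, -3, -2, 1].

X[1] = Σ(n=0 to 4) x[n] · ω_5^(1n) where ω_5 = e^(-2πi/5)
= (0)·ω_5^0 + (-1)·ω_5^1 + (-3)·ω_5^2 + (-2)·ω_5^3 + (1)·ω_5^4

X[1] = 4.0451+2.4899i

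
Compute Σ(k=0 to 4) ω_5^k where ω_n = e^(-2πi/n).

Sum of all nth roots of unity equals 0 for n > 1 (geometric series with r ≠ 1).

0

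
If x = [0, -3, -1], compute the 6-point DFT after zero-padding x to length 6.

Original 3-point DFT: [-4, 2.0000+1.7321i, 2.0000-1.7321i]
Zero-padded 6-point DFT provides frequency interpolation.

DFT_6([x, 0, ...]) = [-4, -1.0000+3.4641i, 2.0000+1.7321i, 2, 2.0000-1.7321i, -1.0000-3.4641i]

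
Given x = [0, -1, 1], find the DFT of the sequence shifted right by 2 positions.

Time shift by 2: X_shifted[k] = ω_3^(2k) · X[k]
Shifted x = [-1, 1, 0]

DFT(x[n-2]) = [0, -1.5000-0.8660i, -1.5000+0.8660i]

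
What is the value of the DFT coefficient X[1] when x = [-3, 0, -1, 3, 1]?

X[1] = Σ(n=0 to 4) x[n] · ω_5^(1n) where ω_5 = e^(-2πi/5)
= (-3)·ω_5^0 + (0)·ω_5^1 + (-1)·ω_5^2 + (3)·ω_5^3 + (1)·ω_5^4

X[1] = -4.3090+3.3022i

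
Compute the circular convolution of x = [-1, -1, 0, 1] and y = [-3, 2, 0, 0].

(x ⊛ y)[n] = Σ(m=0 to 3) x[m] · y[(n-m) mod 4]

Computing each output sample:
(x ⊛ y)[0] = 5
(x ⊛ y)[1] = 1
(x ⊛ y)[2] = -2
(x ⊛ y)[3] = -3

x ⊛ y = [5, 1, -2, -3]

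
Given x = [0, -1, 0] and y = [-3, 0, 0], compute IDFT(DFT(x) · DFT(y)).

(x ⊛ y)[n] = Σ(m=0 to 2) x[m] · y[(n-m) mod 3]

Computing each output sample:
(x ⊛ y)[0] = 0
(x ⊛ y)[1] = 3
(x ⊛ y)[2] = 0

x ⊛ y = [0, 3, 0]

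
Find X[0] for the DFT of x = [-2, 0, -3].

X[0] = Σ(n=0 to 2) x[n] · ω_3^0 = Σ x[n]
= (-2) + (0) + (-3)

X[0] = -5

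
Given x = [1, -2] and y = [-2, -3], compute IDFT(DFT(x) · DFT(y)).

(x ⊛ y)[n] = Σ(m=0 to 1) x[m] · y[(n-m) mod 2]

Computing each output sample:
(x ⊛ y)[0] = 4
(x ⊛ y)[1] = 1

x ⊛ y = [4, 1]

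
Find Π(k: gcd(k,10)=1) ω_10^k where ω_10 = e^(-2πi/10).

The primitive 10th roots of unity are ω_10^k for k coprime to 10: k ∈ {1, 3, 7, 9}
Their product equals the constant term of the cyclotomic polynomial Φ_10(x) up to sign.
For n ≥ 3, the product of all primitive nth roots of unity is 1. (For n=1 it is 1; for n=2 it is -1.)

1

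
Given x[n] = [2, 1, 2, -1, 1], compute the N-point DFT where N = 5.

X[k] = Σ(n=0 to 4) x[n] · ω_5^(nk)
where ω_5 = e^(-2πi/5)

Computing each X[k]:
X[0] = 5
X[1] = 1.8090-1.7634i
X[2] = 0.6910+2.8532i
X[3] = 0.6910-2.8532i
X[4] = 1.8090+1.7634i

X = [5, 1.8090-1.7634i, 0.6910+2.8532i, 0.6910-2.8532i, 1.8090+1.7634i]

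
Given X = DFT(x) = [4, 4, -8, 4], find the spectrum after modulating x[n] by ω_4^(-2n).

Modulation property: DFT(ω_4^(-2n)·x[n]) = X[(k-2) mod 4], so circularly shift X by 2 positions.

X[k-2] = [-8, 4, 4, 4]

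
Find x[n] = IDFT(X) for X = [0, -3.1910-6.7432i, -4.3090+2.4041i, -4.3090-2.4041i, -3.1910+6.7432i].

x[n] = (1/5) Σ(k=0 to 4) X[k] · e^(2πikn/5)

Computing each x[n]:
x[0] = -3
x[1] = 3
x[2] = 3
x[3] = -2
x[4] = -1

x = [-3, 3, 3, -2, -1]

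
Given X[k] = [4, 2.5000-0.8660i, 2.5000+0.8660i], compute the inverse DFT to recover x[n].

x[n] = (1/3) Σ(k=0 to 2) X[k] · e^(2πikn/3)

Computing each x[n]:
x[0] = 3
x[1] = 1
x[2] = 0

x = [3, 1, 0]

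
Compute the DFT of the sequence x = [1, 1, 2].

X[k] = Σ(n=0 to 2) x[n] · ω_3^(nk)
where ω_3 = e^(-2πi/3)

Computing each X[k]:
X[0] = 4
X[1] = -0.5000+0.8660i
X[2] = -0.5000-0.8660i

X = [4, -0.5000+0.8660i, -0.5000-0.8660i]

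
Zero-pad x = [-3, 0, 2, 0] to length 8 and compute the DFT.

Original 4-point DFT: [-1, -5, -1, -5]
Zero-padded 8-point DFT provides frequency interpolation.

DFT_8([x, 0, ...]) = [-1, -3-2i, -5, -3+2i, -1, -3-2i, -5, -3+2i]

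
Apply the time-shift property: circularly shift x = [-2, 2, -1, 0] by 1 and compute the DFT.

Time shift by 1: X_shifted[k] = ω_4^(1k) · X[k]
Shifted x = [0, -2, 2, -1]

DFT(x[n-1]) = [-1, -2+1i, 5, -2-1i]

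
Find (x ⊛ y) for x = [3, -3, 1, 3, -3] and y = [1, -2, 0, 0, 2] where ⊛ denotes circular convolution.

(x ⊛ y)[n] = Σ(m=0 to 4) x[m] · y[(n-m) mod 5]

Computing each output sample:
(x ⊛ y)[0] = 3
(x ⊛ y)[1] = -7
(x ⊛ y)[2] = 13
(x ⊛ y)[3] = -5
(x ⊛ y)[4] = -3

x ⊛ y = [3, -7, 13, -5, -3]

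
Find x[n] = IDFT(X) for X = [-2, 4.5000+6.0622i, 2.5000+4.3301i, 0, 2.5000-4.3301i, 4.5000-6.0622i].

x[n] = (1/6) Σ(k=0 to 5) X[k] · e^(2πikn/6)

Computing each x[n]:
x[0] = 2
x[1] = -3
x[2] = -2
x[3] = -1
x[4] = -1
x[5] = 3

x = [2, -3, -2, -1, -1, 3]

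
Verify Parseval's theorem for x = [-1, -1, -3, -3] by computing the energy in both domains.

Time domain:
Σ|x[n]|² = |-1|² + |-1|² + |-3|² + |-3|² = 20.0000

Frequency domain:
(1/4)Σ|X[k]|² = (1/4)(|-8|² + |2-2i|² + |0|² + |2+2i|²) = (1/4)·80.0000 = 20.0000

Both sides agree, confirming Parseval's theorem.

Σ|x[n]|² = (1/N)Σ|X[k]|² = 20.0000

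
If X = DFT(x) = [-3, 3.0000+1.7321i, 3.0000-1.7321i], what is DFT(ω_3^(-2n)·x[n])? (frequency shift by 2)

Modulation property: DFT(ω_3^(-2n)·x[n]) = X[(k-2) mod 3], so circularly shift X by 2 positions.

X[k-2] = [3.0000+1.7321i, 3.0000-1.7321i, -3]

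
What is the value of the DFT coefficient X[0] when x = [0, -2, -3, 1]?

X[0] = Σ(n=0 to 3) x[n] · ω_4^0 = Σ x[n]
= (0) + (-2) + (-3) + (1)

X[0] = -4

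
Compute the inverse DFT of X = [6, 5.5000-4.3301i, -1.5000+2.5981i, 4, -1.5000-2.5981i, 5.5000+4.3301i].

x[n] = (1/6) Σ(k=0 to 5) X[k] · e^(2πikn/6)

Computing each x[n]:
x[0] = 3
x[1] = 2
x[2] = 3
x[3] = -2
x[4] = -1
x[5] = 1

x = [3, 2, 3, -2, -1, 1]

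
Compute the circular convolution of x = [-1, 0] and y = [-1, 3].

(x ⊛ y)[n] = Σ(m=0 to 1) x[m] · y[(n-m) mod 2]

Computing each output sample:
(x ⊛ y)[0] = 1
(x ⊛ y)[1] = -3

x ⊛ y = [1, -3]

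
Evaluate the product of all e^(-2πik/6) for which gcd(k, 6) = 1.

The primitive 6th roots of unity are ω_6^k for k coprime to 6: k ∈ {1, 5}
Their product equals the constant term of the cyclotomic polynomial Φ_6(x) up to sign.
For n ≥ 3, the product of all primitive nth roots of unity is 1. (For n=1 it is 1; for n=2 it is -1.)

1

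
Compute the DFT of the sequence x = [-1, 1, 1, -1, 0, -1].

X[k] = Σ(n=0 to 5) x[n] · ω_6^(nk)
where ω_6 = e^(-2πi/6)

Computing each X[k]:
X[0] = -1
X[1] = -0.5000-2.5981i
X[2] = -2.5000-0.8660i
X[3] = 1
X[4] = -2.5000+0.8660i
X[5] = -0.5000+2.5981i

X = [-1, -0.5000-2.5981i, -2.5000-0.8660i, 1, -2.5000+0.8660i, -0.5000+2.5981i]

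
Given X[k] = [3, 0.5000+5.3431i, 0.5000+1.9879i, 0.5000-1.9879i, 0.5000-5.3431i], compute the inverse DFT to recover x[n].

x[n] = (1/5) Σ(k=0 to 4) X[k] · e^(2πikn/5)

Computing each x[n]:
x[0] = 1
x[1] = -2
x[2] = 0
x[3] = 1
x[4] = 3

x = [1, -2, 0, 1, 3]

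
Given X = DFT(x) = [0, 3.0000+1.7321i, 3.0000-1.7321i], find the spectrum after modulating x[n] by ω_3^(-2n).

Modulation property: DFT(ω_3^(-2n)·x[n]) = X[(k-2) mod 3], so circularly shift X by 2 positions.

X[k-2] = [3.0000+1.7321i, 3.0000-1.7321i, 0]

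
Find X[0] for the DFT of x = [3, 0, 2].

X[0] = Σ(n=0 to 2) x[n] · ω_3^0 = Σ x[n]
= (3) + (0) + (2)

X[0] = 5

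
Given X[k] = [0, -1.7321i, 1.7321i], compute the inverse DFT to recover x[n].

x[n] = (1/3) Σ(k=0 to 2) X[k] · e^(2πikn/3)

Computing each x[n]:
x[0] = 0
x[1] = 1
x[2] = -1

x = [0, 1, -1]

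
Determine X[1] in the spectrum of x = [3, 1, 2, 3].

X[1] = Σ(n=0 to 3) x[n] · ω_4^(1n) where ω_4 = e^(-2πi/4)
= (3)·ω_4^0 + (1)·ω_4^1 + (2)·ω_4^2 + (3)·ω_4^3

X[1] = 1+2i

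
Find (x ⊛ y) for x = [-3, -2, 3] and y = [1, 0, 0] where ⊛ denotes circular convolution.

(x ⊛ y)[n] = Σ(m=0 to 2) x[m] · y[(n-m) mod 3]

Computing each output sample:
(x ⊛ y)[0] = -3
(x ⊛ y)[1] = -2
(x ⊛ y)[2] = 3

x ⊛ y = [-3, -2, 3]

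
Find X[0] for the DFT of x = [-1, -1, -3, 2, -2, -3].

X[0] = Σ(n=0 to 5) x[n] · ω_6^0 = Σ x[n]
= (-1) + (-1) + (-3) + (2) + (-2) + (-3)

X[0] = -8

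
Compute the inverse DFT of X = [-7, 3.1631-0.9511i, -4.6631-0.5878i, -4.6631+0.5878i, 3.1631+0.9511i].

x[n] = (1/5) Σ(k=0 to 4) X[k] · e^(2πikn/5)

Computing each x[n]:
x[0] = -2
x[1] = 1
x[2] = -3
x[3] = -3
x[4] = 0

x = [-2, 1, -3, -3, 0]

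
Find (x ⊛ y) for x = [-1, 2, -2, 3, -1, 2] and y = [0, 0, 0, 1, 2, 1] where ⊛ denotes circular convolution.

(x ⊛ y)[n] = Σ(m=0 to 5) x[m] · y[(n-m) mod 6]

Computing each output sample:
(x ⊛ y)[0] = 1
(x ⊛ y)[1] = 3
(x ⊛ y)[2] = 3
(x ⊛ y)[3] = 2
(x ⊛ y)[4] = 2
(x ⊛ y)[5] = 1

x ⊛ y = [1, 3, 3, 2, 2, 1]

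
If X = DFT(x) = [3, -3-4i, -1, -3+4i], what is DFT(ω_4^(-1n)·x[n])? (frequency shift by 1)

Modulation property: DFT(ω_4^(-1n)·x[n]) = X[(k-1) mod 4], so circularly shift X by 1 positions.

X[k-1] = [-3+4i, 3, -3-4i, -1]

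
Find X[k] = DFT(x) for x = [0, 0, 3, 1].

X[k] = Σ(n=0 to 3) x[n] · ω_4^(nk)
where ω_4 = e^(-2πi/4)

Computing each X[k]:
X[0] = 4
X[1] = -3+1i
X[2] = 2
X[3] = -3-1i

X = [4, -3+1i, 2, -3-1i]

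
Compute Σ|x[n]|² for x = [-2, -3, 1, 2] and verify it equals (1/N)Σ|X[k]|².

Time domain:
Σ|x[n]|² = |-2|² + |-3|² + |1|² + |2|² = 18.0000

Frequency domain:
(1/4)Σ|X[k]|² = (1/4)(|-2|² + |-3+5i|² + |0|² + |-3-5i|²) = (1/4)·72.0000 = 18.0000

Both sides agree, confirming Parseval's theorem.

Σ|x[n]|² = (1/N)Σ|X[k]|² = 18.0000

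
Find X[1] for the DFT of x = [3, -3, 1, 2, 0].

X[1] = Σ(n=0 to 4) x[n] · ω_5^(1n) where ω_5 = e^(-2πi/5)
= (3)·ω_5^0 + (-3)·ω_5^1 + (1)·ω_5^2 + (2)·ω_5^3 + (0)·ω_5^4

X[1] = -0.3541+3.4410i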